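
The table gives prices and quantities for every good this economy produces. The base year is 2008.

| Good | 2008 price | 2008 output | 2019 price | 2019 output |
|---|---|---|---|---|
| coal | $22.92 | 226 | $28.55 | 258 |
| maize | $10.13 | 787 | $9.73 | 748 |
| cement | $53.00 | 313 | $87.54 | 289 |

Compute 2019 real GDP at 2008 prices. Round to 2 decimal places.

$28807.60

Real GDP 2019 = Σ (p_2008 × q_2019) = 22.92·258 + 10.13·748 + 53.00·289 = 28807.60.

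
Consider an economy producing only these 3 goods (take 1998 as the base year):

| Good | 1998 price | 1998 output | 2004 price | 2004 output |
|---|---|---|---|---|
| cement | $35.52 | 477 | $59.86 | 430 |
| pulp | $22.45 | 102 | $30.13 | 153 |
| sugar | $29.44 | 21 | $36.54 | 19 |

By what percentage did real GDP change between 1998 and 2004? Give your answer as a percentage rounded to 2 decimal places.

-2.94%

Real GDP 1998 = Nominal GDP 1998 = 35.52·477 + 22.45·102 + 29.44·21 = 19851.18.
Real GDP 2004 (at 1998 prices) = 35.52·430 + 22.45·153 + 29.44·19 = 19267.81.
Real growth = 19267.81/19851.18 − 1 = -0.0294.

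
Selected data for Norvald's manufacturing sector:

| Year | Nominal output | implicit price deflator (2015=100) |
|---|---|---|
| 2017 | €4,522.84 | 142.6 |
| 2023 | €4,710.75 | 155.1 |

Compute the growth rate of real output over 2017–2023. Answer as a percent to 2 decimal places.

Real output 2017 = 4522.84 / 1.426 = 3171.70.
Real output 2023 = 4710.75 / 1.551 = 3037.23.
Real growth = 3037.23 / 3171.70 − 1 = -0.0424.

-4.24%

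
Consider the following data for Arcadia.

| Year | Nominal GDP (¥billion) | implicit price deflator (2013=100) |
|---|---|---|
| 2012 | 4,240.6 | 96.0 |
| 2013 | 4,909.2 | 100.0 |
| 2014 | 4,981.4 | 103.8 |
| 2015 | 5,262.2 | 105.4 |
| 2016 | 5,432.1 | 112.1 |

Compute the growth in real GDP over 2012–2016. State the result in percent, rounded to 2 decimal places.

Real GDP 2012 = 4240.6/0.960 = 4417.29.
Real GDP 2016 = 5432.1/1.121 = 4845.76.
Change = 4845.76/4417.29 − 1 = 0.0970.

9.70%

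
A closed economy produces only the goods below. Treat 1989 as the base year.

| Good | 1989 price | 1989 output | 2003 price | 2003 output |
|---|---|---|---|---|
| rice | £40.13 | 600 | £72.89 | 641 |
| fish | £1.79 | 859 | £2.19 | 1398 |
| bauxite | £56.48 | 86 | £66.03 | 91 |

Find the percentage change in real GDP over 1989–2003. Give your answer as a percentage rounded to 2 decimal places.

Real GDP 1989 = Nominal GDP 1989 = 40.13·600 + 1.79·859 + 56.48·86 = 30472.89.
Real GDP 2003 (at 1989 prices) = 40.13·641 + 1.79·1398 + 56.48·91 = 33365.43.
Real growth = 33365.43/30472.89 − 1 = 0.0949.

9.49%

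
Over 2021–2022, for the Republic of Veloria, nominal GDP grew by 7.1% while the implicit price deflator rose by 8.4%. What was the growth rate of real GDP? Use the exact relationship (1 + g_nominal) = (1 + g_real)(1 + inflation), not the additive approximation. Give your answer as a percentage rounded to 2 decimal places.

(1 + g_nom) = (1 + g_real)(1 + π), so g_real = 1.0710 / 1.0840 − 1 = -0.01199.

-1.20%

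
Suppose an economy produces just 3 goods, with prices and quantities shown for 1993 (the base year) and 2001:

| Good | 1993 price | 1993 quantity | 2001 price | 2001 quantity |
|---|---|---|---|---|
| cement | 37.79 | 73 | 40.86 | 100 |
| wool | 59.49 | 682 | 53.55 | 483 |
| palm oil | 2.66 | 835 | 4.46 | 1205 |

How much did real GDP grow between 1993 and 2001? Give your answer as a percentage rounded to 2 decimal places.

-21.59%

Real GDP 1993 = Nominal GDP 1993 = 37.79·73 + 59.49·682 + 2.66·835 = 45551.95.
Real GDP 2001 (at 1993 prices) = 37.79·100 + 59.49·483 + 2.66·1205 = 35717.97.
Real growth = 35717.97/45551.95 − 1 = -0.2159.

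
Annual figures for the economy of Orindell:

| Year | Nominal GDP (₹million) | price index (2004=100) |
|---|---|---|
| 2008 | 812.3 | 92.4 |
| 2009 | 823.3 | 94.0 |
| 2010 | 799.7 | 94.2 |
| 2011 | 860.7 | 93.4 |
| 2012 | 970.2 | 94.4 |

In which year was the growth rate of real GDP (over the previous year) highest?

2009: real = 823.3/0.940 = 875.85; growth vs 2008 (879.11) = -0.37%.
2010: real = 799.7/0.942 = 848.94; growth vs 2009 (875.85) = -3.07%.
2011: real = 860.7/0.934 = 921.52; growth vs 2010 (848.94) = 8.55%.
2012: real = 970.2/0.944 = 1027.75; growth vs 2011 (921.52) = 11.53%.

2012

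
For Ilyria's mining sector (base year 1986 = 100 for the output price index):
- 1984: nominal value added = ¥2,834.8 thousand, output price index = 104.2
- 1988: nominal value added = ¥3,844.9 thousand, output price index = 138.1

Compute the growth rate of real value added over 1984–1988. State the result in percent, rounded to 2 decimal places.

Real value added 1984 = 2834.8 / 1.042 = 2720.54.
Real value added 1988 = 3844.9 / 1.381 = 2784.14.
Real growth = 2784.14 / 2720.54 − 1 = 0.0234.

2.34%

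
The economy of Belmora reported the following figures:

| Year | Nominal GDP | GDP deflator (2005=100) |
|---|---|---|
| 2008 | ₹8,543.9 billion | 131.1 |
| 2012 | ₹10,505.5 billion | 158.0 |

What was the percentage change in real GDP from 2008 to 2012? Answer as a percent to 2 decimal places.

2.02%

Deflate each year: 2008 → 8543.9/1.311 = 6517.09; 2012 → 10505.5/1.580 = 6649.05.
So real GDP changed by 6649.05/6517.09 − 1 = 0.0202, i.e. 2.02%.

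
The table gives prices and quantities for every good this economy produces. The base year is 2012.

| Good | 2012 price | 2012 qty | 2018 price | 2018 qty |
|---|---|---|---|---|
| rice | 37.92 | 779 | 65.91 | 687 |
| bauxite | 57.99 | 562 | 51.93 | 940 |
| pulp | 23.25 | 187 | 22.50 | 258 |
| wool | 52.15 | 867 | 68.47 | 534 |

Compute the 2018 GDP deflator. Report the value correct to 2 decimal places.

Nominal GDP 2018 = 65.91·687 + 51.93·940 + 22.50·258 + 68.47·534 = 136462.35.
Real GDP 2018 (at 2012 prices) = 37.92·687 + 57.99·940 + 23.25·258 + 52.15·534 = 114408.24.
Deflator = Nominal/Real × 100 = 136462.35/114408.24 × 100 = 119.277.

119.28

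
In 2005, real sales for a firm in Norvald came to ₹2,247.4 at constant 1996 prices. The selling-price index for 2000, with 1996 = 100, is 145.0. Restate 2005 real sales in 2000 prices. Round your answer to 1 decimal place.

Real sales in 2000 prices = Real sales in 1996 prices × (P_2000/P_1996) = 2247.4 × 1.450 = 3258.73.

₹3,258.7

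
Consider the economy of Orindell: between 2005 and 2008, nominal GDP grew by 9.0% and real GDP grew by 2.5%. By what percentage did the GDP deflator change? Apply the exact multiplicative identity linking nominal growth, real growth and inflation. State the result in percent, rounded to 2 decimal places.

6.34%

(1 + g_nom) = (1 + g_real)(1 + π), so π = 1.0900 / 1.0250 − 1 = 0.06341.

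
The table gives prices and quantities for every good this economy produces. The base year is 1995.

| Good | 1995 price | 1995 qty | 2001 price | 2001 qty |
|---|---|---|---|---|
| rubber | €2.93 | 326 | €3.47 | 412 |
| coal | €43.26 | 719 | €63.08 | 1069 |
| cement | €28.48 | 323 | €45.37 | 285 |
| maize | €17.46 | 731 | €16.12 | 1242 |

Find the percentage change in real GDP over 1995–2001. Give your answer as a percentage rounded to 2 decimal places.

Real GDP 1995 = Nominal GDP 1995 = 2.93·326 + 43.26·719 + 28.48·323 + 17.46·731 = 54021.42.
Real GDP 2001 (at 1995 prices) = 2.93·412 + 43.26·1069 + 28.48·285 + 17.46·1242 = 77254.22.
Real growth = 77254.22/54021.42 − 1 = 0.4301.

43.01%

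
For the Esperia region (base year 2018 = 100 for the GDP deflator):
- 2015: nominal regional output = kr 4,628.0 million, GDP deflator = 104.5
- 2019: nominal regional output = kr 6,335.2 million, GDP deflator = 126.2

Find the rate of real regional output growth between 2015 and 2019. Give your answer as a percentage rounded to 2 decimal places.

Deflate each year: 2015 → 4628.0/1.045 = 4428.71; 2019 → 6335.2/1.262 = 5019.97.
So real regional output changed by 5019.97/4428.71 − 1 = 0.1335, i.e. 13.35%.

13.35%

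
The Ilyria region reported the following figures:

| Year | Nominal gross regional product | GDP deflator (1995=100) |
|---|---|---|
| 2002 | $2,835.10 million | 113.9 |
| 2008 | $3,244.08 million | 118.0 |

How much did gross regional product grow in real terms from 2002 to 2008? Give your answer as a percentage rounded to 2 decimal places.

Real gross regional product 2002 = 2835.10 / 1.139 = 2489.11.
Real gross regional product 2008 = 3244.08 / 1.180 = 2749.22.
Real growth = 2749.22 / 2489.11 − 1 = 0.1045.

10.45%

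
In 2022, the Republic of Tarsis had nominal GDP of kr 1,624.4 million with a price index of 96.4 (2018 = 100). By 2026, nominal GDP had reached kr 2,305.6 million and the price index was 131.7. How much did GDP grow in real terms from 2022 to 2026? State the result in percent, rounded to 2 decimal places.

Deflate each year: 2022 → 1624.4/0.964 = 1685.06; 2026 → 2305.6/1.317 = 1750.65.
So real GDP changed by 1750.65/1685.06 − 1 = 0.0389, i.e. 3.89%.

3.89%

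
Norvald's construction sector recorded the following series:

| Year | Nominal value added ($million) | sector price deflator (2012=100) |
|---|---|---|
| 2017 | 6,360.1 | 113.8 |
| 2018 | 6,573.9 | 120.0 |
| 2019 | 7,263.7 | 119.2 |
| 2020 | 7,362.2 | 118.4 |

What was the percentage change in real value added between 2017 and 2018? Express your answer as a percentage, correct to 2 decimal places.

-1.98%

Real value added 2017 = 6360.1/1.138 = 5588.84.
Real value added 2018 = 6573.9/1.200 = 5478.25.
Change = 5478.25/5588.84 − 1 = -0.0198.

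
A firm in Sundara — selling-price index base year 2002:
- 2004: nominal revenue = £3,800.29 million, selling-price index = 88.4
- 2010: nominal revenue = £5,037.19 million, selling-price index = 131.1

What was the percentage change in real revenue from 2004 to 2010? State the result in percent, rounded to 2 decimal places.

-10.62%

Real revenue 2004 = 3800.29 / 0.884 = 4298.97.
Real revenue 2010 = 5037.19 / 1.311 = 3842.25.
Real growth = 3842.25 / 4298.97 − 1 = -0.1062.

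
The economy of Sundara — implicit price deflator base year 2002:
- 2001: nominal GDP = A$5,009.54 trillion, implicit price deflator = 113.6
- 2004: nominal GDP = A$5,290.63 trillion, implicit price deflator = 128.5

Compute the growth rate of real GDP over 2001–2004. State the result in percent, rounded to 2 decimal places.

Real GDP 2001 = 5009.54 / 1.136 = 4409.81.
Real GDP 2004 = 5290.63 / 1.285 = 4117.22.
Real growth = 4117.22 / 4409.81 − 1 = -0.0663.

-6.63%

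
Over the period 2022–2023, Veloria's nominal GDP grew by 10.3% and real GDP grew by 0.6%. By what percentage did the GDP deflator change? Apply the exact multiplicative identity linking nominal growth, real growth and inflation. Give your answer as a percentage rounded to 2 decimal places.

(1 + g_nom) = (1 + g_real)(1 + π), so π = 1.1030 / 1.0060 − 1 = 0.09642.

9.64%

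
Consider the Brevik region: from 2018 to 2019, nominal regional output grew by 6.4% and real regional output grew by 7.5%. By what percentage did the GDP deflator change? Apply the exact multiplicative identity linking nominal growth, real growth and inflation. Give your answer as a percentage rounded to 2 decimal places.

-1.02%

(1 + g_nom) = (1 + g_real)(1 + π), so π = 1.0640 / 1.0750 − 1 = -0.01023.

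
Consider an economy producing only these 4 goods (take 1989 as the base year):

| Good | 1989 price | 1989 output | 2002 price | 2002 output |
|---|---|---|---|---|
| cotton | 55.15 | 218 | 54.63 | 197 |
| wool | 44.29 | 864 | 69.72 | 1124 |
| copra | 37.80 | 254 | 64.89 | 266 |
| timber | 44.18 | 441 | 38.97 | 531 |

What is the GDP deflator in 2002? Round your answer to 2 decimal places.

134.96

Nominal GDP 2002 = 54.63·197 + 69.72·1124 + 64.89·266 + 38.97·531 = 127081.20.
Real GDP 2002 (at 1989 prices) = 55.15·197 + 44.29·1124 + 37.80·266 + 44.18·531 = 94160.89.
Deflator = Nominal/Real × 100 = 127081.20/94160.89 × 100 = 134.962.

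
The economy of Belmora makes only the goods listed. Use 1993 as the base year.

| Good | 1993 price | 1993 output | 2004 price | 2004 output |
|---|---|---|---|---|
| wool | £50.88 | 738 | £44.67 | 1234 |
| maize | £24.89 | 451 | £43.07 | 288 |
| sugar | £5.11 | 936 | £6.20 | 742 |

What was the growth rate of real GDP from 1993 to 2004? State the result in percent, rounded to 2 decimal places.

37.69%

Real GDP 1993 = Nominal GDP 1993 = 50.88·738 + 24.89·451 + 5.11·936 = 53557.79.
Real GDP 2004 (at 1993 prices) = 50.88·1234 + 24.89·288 + 5.11·742 = 73745.86.
Real growth = 73745.86/53557.79 − 1 = 0.3769.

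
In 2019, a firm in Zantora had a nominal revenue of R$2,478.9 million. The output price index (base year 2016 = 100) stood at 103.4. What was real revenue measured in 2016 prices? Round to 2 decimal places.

Real revenue = Nominal / (output price index/100) = 2478.9 / 1.034 = 2397.39.

R$2,397.39 million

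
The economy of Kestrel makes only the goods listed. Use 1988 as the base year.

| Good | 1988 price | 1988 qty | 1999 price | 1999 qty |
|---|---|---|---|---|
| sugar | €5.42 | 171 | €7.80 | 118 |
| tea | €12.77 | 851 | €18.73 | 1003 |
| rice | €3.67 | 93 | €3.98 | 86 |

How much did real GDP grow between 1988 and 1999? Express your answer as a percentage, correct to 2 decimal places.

Real GDP 1988 = Nominal GDP 1988 = 5.42·171 + 12.77·851 + 3.67·93 = 12135.40.
Real GDP 1999 (at 1988 prices) = 5.42·118 + 12.77·1003 + 3.67·86 = 13763.49.
Real growth = 13763.49/12135.40 − 1 = 0.1342.

13.42%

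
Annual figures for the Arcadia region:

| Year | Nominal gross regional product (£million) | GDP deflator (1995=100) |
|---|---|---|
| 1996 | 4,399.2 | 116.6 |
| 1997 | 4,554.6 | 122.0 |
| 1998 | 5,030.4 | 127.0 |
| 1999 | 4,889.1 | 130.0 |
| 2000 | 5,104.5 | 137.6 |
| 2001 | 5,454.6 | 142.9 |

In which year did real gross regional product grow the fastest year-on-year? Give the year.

1998

1997: real = 4554.6/1.220 = 3733.28; growth vs 1996 (3772.90) = -1.05%.
1998: real = 5030.4/1.270 = 3960.94; growth vs 1997 (3733.28) = 6.10%.
1999: real = 4889.1/1.300 = 3760.85; growth vs 1998 (3960.94) = -5.05%.
2000: real = 5104.5/1.376 = 3709.67; growth vs 1999 (3760.85) = -1.36%.
2001: real = 5454.6/1.429 = 3817.07; growth vs 2000 (3709.67) = 2.90%.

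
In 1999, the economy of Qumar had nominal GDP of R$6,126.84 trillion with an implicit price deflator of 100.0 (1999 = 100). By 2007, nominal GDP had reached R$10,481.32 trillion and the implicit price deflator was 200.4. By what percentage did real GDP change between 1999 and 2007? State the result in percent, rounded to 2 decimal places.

-14.63%

Deflate each year: 1999 → 6126.84/1.000 = 6126.84; 2007 → 10481.32/2.004 = 5230.20.
So real GDP changed by 5230.20/6126.84 − 1 = -0.1463, i.e. -14.63%.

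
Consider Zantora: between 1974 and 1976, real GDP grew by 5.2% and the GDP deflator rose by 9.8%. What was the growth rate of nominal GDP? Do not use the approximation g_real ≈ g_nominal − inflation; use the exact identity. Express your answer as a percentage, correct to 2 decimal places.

(1 + g_nom) = (1 + g_real)(1 + π) = 1.0520 × 1.0980 = 1.15510.

15.51%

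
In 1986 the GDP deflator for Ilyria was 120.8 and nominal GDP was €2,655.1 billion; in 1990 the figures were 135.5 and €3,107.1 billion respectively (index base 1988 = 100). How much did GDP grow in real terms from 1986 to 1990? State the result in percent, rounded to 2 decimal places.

4.33%

Deflate each year: 1986 → 2655.1/1.208 = 2197.93; 1990 → 3107.1/1.355 = 2293.06.
So real GDP changed by 2293.06/2197.93 − 1 = 0.0433, i.e. 4.33%.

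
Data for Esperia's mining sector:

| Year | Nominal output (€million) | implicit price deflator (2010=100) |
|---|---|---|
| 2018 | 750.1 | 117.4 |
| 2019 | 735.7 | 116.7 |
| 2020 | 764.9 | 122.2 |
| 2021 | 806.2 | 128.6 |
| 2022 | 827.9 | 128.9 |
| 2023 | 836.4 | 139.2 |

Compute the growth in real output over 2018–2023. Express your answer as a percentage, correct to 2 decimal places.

-5.96%

Real output 2018 = 750.1/1.174 = 638.93.
Real output 2023 = 836.4/1.392 = 600.86.
Change = 600.86/638.93 − 1 = -0.0596.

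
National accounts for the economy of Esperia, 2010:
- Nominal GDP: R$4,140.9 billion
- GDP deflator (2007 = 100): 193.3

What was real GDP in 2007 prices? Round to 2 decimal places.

Real GDP = Nominal / (GDP deflator/100) = 4140.9 / 1.933 = 2142.21.

R$2,142.21 billion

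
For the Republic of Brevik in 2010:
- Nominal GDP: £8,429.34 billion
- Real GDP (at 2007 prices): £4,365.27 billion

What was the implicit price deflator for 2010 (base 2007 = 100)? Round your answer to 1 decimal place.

193.1

implicit price deflator = (Nominal / Real) × 100 = 8429.34 / 4365.27 × 100 = 193.10.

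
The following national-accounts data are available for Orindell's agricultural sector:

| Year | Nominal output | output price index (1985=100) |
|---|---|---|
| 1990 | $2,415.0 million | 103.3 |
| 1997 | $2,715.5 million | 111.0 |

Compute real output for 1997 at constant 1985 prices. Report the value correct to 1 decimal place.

$2,446.4 million

Real output = Nominal / (output price index/100) = 2715.5 / 1.110 = 2446.40.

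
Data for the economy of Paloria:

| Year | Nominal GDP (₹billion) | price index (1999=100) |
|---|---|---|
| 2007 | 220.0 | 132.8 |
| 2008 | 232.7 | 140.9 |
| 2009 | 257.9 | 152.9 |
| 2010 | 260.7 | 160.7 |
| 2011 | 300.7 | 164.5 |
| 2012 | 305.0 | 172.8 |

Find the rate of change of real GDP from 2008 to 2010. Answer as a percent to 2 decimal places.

Real GDP 2008 = 232.7/1.409 = 165.15.
Real GDP 2010 = 260.7/1.607 = 162.23.
Change = 162.23/165.15 − 1 = -0.0177.

-1.77%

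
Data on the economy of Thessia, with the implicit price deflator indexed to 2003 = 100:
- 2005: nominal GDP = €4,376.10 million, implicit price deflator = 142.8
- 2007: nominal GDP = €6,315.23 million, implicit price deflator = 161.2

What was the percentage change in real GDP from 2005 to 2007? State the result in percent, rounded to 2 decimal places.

27.84%

Real GDP 2005 = 4376.10 / 1.428 = 3064.50.
Real GDP 2007 = 6315.23 / 1.612 = 3917.64.
Real growth = 3917.64 / 3064.50 − 1 = 0.2784.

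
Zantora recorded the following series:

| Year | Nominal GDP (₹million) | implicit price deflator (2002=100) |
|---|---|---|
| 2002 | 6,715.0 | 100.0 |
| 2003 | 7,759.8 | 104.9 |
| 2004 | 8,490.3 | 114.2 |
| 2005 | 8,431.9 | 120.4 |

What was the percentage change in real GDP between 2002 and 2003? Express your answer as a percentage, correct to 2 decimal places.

10.16%

Real GDP 2002 = 6715.0/1.000 = 6715.00.
Real GDP 2003 = 7759.8/1.049 = 7397.33.
Change = 7397.33/6715.00 − 1 = 0.1016.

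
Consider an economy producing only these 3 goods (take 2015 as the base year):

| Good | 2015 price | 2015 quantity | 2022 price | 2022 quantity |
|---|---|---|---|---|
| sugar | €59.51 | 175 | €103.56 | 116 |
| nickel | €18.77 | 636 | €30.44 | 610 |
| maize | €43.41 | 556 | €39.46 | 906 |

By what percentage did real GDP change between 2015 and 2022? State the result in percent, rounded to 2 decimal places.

Real GDP 2015 = Nominal GDP 2015 = 59.51·175 + 18.77·636 + 43.41·556 = 46487.93.
Real GDP 2022 (at 2015 prices) = 59.51·116 + 18.77·610 + 43.41·906 = 57682.32.
Real growth = 57682.32/46487.93 − 1 = 0.2408.

24.08%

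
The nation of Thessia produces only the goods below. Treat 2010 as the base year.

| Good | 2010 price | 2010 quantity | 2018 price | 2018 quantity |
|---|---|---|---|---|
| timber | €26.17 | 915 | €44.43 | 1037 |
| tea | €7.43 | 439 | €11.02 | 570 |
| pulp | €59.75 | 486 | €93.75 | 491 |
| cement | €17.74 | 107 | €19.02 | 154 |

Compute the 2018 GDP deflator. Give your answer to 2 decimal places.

159.70

Nominal GDP 2018 = 44.43·1037 + 11.02·570 + 93.75·491 + 19.02·154 = 101315.64.
Real GDP 2018 (at 2010 prices) = 26.17·1037 + 7.43·570 + 59.75·491 + 17.74·154 = 63442.60.
Deflator = Nominal/Real × 100 = 101315.64/63442.60 × 100 = 159.697.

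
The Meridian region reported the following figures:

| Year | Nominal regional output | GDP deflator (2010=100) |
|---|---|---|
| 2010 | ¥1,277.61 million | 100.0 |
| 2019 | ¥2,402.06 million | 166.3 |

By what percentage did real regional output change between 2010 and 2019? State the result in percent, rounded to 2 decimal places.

Deflate each year: 2010 → 1277.61/1.000 = 1277.61; 2019 → 2402.06/1.663 = 1444.41.
So real regional output changed by 1444.41/1277.61 − 1 = 0.1306, i.e. 13.06%.

13.06%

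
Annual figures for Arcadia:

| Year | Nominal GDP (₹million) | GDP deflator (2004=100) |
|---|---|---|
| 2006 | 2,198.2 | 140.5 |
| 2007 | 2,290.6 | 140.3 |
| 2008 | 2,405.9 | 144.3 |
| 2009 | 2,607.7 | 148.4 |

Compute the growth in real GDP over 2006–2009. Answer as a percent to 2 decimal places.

Real GDP 2006 = 2198.2/1.405 = 1564.56.
Real GDP 2009 = 2607.7/1.484 = 1757.21.
Change = 1757.21/1564.56 − 1 = 0.1231.

12.31%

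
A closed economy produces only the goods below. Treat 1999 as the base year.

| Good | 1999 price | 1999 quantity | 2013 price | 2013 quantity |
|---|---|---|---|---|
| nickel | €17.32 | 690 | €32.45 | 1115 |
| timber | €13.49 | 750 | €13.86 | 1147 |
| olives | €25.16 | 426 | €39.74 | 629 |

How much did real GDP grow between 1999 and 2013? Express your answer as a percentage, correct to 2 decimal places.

Real GDP 1999 = Nominal GDP 1999 = 17.32·690 + 13.49·750 + 25.16·426 = 32786.46.
Real GDP 2013 (at 1999 prices) = 17.32·1115 + 13.49·1147 + 25.16·629 = 50610.47.
Real growth = 50610.47/32786.46 − 1 = 0.5436.

54.36%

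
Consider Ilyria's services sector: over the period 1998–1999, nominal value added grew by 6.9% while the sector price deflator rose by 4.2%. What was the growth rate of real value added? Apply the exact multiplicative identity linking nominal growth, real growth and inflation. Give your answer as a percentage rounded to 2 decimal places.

2.59%

(1 + g_nom) = (1 + g_real)(1 + π), so g_real = 1.0690 / 1.0420 − 1 = 0.02591.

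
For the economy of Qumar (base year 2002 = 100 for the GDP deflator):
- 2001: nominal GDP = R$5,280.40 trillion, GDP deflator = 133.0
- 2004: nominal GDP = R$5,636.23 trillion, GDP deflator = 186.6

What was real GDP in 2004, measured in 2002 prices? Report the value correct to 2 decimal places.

Real GDP = Nominal / (GDP deflator/100) = 5636.23 / 1.866 = 3020.49.

R$3,020.49 trillion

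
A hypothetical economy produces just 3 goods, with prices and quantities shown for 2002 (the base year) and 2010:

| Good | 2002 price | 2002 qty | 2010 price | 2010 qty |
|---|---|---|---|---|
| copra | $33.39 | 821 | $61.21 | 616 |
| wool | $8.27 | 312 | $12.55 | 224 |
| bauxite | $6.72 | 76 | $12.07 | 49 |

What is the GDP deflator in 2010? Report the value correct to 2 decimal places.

Nominal GDP 2010 = 61.21·616 + 12.55·224 + 12.07·49 = 41107.99.
Real GDP 2010 (at 2002 prices) = 33.39·616 + 8.27·224 + 6.72·49 = 22750.00.
Deflator = Nominal/Real × 100 = 41107.99/22750.00 × 100 = 180.694.

180.69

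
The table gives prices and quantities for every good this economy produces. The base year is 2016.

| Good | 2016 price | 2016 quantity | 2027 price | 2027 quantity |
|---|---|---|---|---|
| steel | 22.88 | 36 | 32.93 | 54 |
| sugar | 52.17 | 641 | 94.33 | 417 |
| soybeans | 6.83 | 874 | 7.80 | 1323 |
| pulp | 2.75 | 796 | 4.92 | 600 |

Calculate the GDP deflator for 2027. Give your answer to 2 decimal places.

161.49

Nominal GDP 2027 = 32.93·54 + 94.33·417 + 7.80·1323 + 4.92·600 = 54385.23.
Real GDP 2027 (at 2016 prices) = 22.88·54 + 52.17·417 + 6.83·1323 + 2.75·600 = 33676.50.
Deflator = Nominal/Real × 100 = 54385.23/33676.50 × 100 = 161.493.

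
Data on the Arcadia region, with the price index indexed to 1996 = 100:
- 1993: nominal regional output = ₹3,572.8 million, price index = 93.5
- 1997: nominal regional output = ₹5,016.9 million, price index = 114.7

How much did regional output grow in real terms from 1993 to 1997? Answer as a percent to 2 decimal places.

Real regional output 1993 = 3572.8 / 0.935 = 3821.18.
Real regional output 1997 = 5016.9 / 1.147 = 4373.93.
Real growth = 4373.93 / 3821.18 − 1 = 0.1447.

14.47%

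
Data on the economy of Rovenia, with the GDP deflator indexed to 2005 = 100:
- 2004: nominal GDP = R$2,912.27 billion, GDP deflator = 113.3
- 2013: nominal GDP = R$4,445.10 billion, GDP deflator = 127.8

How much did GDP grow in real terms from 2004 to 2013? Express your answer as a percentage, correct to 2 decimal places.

Real GDP 2004 = 2912.27 / 1.133 = 2570.41.
Real GDP 2013 = 4445.10 / 1.278 = 3478.17.
Real growth = 3478.17 / 2570.41 − 1 = 0.3532.

35.32%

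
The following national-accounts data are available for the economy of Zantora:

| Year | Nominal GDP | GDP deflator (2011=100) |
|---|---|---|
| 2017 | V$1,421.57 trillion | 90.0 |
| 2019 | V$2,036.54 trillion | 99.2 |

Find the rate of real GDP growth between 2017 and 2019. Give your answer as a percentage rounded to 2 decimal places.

29.97%

Deflate each year: 2017 → 1421.57/0.900 = 1579.52; 2019 → 2036.54/0.992 = 2052.96.
So real GDP changed by 2052.96/1579.52 − 1 = 0.2997, i.e. 29.97%.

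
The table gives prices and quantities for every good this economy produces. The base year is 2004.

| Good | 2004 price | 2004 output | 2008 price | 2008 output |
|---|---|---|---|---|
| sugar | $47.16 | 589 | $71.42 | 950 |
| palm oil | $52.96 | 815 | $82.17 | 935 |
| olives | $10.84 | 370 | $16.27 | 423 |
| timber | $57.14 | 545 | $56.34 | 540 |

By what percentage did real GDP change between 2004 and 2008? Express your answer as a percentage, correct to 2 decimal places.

Real GDP 2004 = Nominal GDP 2004 = 47.16·589 + 52.96·815 + 10.84·370 + 57.14·545 = 106091.74.
Real GDP 2008 (at 2004 prices) = 47.16·950 + 52.96·935 + 10.84·423 + 57.14·540 = 129760.52.
Real growth = 129760.52/106091.74 − 1 = 0.2231.

22.31%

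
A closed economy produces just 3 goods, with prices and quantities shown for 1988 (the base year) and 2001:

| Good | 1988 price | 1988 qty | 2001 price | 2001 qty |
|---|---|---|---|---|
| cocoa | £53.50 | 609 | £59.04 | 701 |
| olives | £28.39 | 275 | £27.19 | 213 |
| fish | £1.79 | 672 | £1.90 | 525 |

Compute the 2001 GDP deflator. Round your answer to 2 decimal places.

108.28

Nominal GDP 2001 = 59.04·701 + 27.19·213 + 1.90·525 = 48176.01.
Real GDP 2001 (at 1988 prices) = 53.50·701 + 28.39·213 + 1.79·525 = 44490.32.
Deflator = Nominal/Real × 100 = 48176.01/44490.32 × 100 = 108.284.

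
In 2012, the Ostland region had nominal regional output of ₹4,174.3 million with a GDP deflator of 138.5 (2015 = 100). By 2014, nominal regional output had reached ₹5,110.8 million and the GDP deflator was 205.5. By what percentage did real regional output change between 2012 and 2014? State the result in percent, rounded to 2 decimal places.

-17.48%

Deflate each year: 2012 → 4174.3/1.385 = 3013.94; 2014 → 5110.8/2.055 = 2487.01.
So real regional output changed by 2487.01/3013.94 − 1 = -0.1748, i.e. -17.48%.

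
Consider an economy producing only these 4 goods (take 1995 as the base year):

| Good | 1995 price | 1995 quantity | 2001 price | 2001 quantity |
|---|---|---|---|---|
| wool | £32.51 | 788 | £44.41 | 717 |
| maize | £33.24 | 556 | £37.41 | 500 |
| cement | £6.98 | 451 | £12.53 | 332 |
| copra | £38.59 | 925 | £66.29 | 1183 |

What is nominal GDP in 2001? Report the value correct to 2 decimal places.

Nominal GDP 2001 = Σ (p_2001 × q_2001) = 44.41·717 + 37.41·500 + 12.53·332 + 66.29·1183 = 133128.00.

£133128.00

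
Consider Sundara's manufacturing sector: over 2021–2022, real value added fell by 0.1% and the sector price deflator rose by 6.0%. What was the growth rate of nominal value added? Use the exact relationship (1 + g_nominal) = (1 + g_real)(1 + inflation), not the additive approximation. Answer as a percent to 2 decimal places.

(1 + g_nom) = (1 + g_real)(1 + π) = 0.9990 × 1.0600 = 1.05894.

5.89%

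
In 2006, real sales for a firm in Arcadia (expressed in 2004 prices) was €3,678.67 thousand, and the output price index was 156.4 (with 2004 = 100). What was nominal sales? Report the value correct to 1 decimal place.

Nominal sales = Real × (output price index/100) = 3678.67 × 1.564 = 5753.44.

€5,753.4 thousand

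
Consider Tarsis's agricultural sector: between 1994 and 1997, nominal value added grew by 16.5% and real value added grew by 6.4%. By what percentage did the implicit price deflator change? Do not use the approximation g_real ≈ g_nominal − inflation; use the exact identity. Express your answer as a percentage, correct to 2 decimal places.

(1 + g_nom) = (1 + g_real)(1 + π), so π = 1.1650 / 1.0640 − 1 = 0.09492.

9.49%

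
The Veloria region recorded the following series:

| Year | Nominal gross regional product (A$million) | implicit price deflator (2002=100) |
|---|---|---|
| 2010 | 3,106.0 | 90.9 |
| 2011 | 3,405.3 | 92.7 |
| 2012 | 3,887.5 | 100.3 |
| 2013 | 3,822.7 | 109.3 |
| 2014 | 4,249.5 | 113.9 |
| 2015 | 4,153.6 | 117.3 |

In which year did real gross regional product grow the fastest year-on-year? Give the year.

2011

2011: real = 3405.3/0.927 = 3673.46; growth vs 2010 (3416.94) = 7.51%.
2012: real = 3887.5/1.003 = 3875.87; growth vs 2011 (3673.46) = 5.51%.
2013: real = 3822.7/1.093 = 3497.44; growth vs 2012 (3875.87) = -9.76%.
2014: real = 4249.5/1.139 = 3730.90; growth vs 2013 (3497.44) = 6.68%.
2015: real = 4153.6/1.173 = 3541.01; growth vs 2014 (3730.90) = -5.09%.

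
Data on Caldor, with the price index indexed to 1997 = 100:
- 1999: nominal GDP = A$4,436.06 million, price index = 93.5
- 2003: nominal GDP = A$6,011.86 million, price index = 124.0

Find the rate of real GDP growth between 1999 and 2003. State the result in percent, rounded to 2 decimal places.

2.19%

Real GDP 1999 = 4436.06 / 0.935 = 4744.45.
Real GDP 2003 = 6011.86 / 1.240 = 4848.27.
Real growth = 4848.27 / 4744.45 − 1 = 0.0219.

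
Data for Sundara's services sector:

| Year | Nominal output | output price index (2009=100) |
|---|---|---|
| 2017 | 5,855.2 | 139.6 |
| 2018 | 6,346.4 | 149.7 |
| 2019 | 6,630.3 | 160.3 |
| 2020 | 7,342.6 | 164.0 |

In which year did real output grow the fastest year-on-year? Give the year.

2020

2018: real = 6346.4/1.497 = 4239.41; growth vs 2017 (4194.27) = 1.08%.
2019: real = 6630.3/1.603 = 4136.18; growth vs 2018 (4239.41) = -2.44%.
2020: real = 7342.6/1.640 = 4477.20; growth vs 2019 (4136.18) = 8.24%.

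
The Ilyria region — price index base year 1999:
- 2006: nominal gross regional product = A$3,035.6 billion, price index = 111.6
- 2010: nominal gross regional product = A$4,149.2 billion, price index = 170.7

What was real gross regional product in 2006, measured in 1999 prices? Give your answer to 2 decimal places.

A$2,720.07 billion

Real gross regional product = Nominal / (price index/100) = 3035.6 / 1.116 = 2720.07.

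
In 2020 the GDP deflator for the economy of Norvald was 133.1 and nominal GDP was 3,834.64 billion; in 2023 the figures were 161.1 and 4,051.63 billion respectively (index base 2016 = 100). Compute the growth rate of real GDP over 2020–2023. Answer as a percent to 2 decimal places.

Real GDP 2020 = 3834.64 / 1.331 = 2881.02.
Real GDP 2023 = 4051.63 / 1.611 = 2514.98.
Real growth = 2514.98 / 2881.02 − 1 = -0.1271.

-12.71%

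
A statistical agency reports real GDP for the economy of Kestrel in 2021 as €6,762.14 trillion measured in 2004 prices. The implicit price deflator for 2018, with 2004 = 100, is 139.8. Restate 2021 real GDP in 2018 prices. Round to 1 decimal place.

Real GDP in 2018 prices = Real GDP in 2004 prices × (P_2018/P_2004) = 6762.14 × 1.398 = 9453.47.

€9,453.5 trillion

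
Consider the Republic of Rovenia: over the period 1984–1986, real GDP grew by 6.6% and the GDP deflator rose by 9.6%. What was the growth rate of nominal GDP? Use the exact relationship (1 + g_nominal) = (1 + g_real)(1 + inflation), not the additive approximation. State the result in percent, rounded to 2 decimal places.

(1 + g_nom) = (1 + g_real)(1 + π) = 1.0660 × 1.0960 = 1.16834.

16.83%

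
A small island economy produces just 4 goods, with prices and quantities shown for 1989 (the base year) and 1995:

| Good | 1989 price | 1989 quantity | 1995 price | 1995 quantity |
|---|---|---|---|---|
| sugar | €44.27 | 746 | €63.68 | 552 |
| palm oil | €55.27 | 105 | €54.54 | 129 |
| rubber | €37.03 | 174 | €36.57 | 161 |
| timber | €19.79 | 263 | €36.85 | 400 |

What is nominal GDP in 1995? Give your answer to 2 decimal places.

Nominal GDP 1995 = Σ (p_1995 × q_1995) = 63.68·552 + 54.54·129 + 36.57·161 + 36.85·400 = 62814.79.

€62814.79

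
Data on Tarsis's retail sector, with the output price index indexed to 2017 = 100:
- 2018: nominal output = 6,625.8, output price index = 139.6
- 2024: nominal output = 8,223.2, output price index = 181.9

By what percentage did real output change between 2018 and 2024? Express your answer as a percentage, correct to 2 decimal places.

Real output 2018 = 6625.8 / 1.396 = 4746.28.
Real output 2024 = 8223.2 / 1.819 = 4520.73.
Real growth = 4520.73 / 4746.28 − 1 = -0.0475.

-4.75%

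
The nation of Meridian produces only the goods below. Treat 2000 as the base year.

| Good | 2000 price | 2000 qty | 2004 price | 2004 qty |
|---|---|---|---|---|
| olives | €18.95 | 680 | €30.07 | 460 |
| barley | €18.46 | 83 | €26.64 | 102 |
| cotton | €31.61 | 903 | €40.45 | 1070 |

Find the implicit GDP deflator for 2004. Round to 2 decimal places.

Nominal GDP 2004 = 30.07·460 + 26.64·102 + 40.45·1070 = 59830.98.
Real GDP 2004 (at 2000 prices) = 18.95·460 + 18.46·102 + 31.61·1070 = 44422.62.
Deflator = Nominal/Real × 100 = 59830.98/44422.62 × 100 = 134.686.

134.69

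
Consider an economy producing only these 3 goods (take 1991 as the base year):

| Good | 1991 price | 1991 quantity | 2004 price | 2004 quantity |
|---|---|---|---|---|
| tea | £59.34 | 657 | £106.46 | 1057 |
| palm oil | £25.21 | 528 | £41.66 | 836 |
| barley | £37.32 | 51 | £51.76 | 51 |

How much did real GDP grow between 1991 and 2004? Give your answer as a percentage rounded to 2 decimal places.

Real GDP 1991 = Nominal GDP 1991 = 59.34·657 + 25.21·528 + 37.32·51 = 54200.58.
Real GDP 2004 (at 1991 prices) = 59.34·1057 + 25.21·836 + 37.32·51 = 85701.26.
Real growth = 85701.26/54200.58 − 1 = 0.5812.

58.12%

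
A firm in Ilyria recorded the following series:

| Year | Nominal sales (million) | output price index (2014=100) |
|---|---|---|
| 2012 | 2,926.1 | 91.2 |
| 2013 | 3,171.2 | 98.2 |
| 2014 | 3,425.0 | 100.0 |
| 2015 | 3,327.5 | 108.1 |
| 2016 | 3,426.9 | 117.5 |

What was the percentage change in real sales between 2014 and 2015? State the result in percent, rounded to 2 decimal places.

-10.13%

Real sales 2014 = 3425.0/1.000 = 3425.00.
Real sales 2015 = 3327.5/1.081 = 3078.17.
Change = 3078.17/3425.00 − 1 = -0.1013.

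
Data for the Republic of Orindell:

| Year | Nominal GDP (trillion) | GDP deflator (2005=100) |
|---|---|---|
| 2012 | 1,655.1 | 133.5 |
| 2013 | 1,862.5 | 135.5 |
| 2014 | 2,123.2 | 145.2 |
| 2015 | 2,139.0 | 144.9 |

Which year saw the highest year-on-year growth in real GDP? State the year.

2013: real = 1862.5/1.355 = 1374.54; growth vs 2012 (1239.78) = 10.87%.
2014: real = 2123.2/1.452 = 1462.26; growth vs 2013 (1374.54) = 6.38%.
2015: real = 2139.0/1.449 = 1476.19; growth vs 2014 (1462.26) = 0.95%.

2013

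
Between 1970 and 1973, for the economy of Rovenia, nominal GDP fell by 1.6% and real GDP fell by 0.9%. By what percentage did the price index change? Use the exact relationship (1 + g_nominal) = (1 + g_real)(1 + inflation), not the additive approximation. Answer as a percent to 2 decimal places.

-0.71%

(1 + g_nom) = (1 + g_real)(1 + π), so π = 0.9840 / 0.9910 − 1 = -0.00706.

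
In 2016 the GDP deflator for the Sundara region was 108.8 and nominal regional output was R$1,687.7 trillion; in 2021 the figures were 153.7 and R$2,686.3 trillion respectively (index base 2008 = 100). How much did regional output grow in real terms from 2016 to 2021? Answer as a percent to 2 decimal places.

Deflate each year: 2016 → 1687.7/1.088 = 1551.19; 2021 → 2686.3/1.537 = 1747.76.
So real regional output changed by 1747.76/1551.19 − 1 = 0.1267, i.e. 12.67%.

12.67%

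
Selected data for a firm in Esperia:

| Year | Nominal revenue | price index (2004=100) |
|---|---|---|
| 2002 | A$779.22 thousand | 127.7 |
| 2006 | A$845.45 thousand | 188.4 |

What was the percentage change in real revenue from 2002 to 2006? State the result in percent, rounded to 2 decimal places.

-26.46%

Real revenue 2002 = 779.22 / 1.277 = 610.20.
Real revenue 2006 = 845.45 / 1.884 = 448.75.
Real growth = 448.75 / 610.20 − 1 = -0.2646.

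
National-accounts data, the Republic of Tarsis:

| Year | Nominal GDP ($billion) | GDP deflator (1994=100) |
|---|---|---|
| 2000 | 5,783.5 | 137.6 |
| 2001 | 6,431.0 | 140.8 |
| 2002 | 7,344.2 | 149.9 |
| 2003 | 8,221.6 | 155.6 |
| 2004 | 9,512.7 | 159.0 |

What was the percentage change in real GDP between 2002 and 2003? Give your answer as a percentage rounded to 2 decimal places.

Real GDP 2002 = 7344.2/1.499 = 4899.40.
Real GDP 2003 = 8221.6/1.556 = 5283.80.
Change = 5283.80/4899.40 − 1 = 0.0785.

7.85%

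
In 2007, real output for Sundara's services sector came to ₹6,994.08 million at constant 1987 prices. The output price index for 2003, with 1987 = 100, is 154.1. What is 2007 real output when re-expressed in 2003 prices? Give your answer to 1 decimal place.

Real output in 2003 prices = Real output in 1987 prices × (P_2003/P_1987) = 6994.08 × 1.541 = 10777.88.

₹10,777.9 million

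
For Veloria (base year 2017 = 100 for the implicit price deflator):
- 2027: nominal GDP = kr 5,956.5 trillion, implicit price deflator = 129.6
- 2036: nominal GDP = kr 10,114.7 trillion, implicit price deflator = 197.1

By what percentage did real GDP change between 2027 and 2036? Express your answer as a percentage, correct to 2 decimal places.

11.66%

Deflate each year: 2027 → 5956.5/1.296 = 4596.06; 2036 → 10114.7/1.971 = 5131.76.
So real GDP changed by 5131.76/4596.06 − 1 = 0.1166, i.e. 11.66%.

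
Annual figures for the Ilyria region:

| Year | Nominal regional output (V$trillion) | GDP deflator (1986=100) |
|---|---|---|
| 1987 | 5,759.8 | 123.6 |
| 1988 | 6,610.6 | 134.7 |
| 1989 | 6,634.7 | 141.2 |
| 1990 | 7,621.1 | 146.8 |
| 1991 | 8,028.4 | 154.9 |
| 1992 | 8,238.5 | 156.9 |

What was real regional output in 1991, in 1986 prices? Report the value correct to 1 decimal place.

V$5,183.0 trillion

Real regional output 1991 = 8028.4 / 1.549 = 5182.96.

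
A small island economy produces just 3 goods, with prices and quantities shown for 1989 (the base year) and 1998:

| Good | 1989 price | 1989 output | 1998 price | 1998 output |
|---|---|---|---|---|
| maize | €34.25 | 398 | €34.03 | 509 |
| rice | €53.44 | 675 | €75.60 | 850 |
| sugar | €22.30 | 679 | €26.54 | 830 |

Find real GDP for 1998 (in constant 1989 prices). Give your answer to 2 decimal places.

€81366.25

Real GDP 1998 = Σ (p_1989 × q_1998) = 34.25·509 + 53.44·850 + 22.30·830 = 81366.25.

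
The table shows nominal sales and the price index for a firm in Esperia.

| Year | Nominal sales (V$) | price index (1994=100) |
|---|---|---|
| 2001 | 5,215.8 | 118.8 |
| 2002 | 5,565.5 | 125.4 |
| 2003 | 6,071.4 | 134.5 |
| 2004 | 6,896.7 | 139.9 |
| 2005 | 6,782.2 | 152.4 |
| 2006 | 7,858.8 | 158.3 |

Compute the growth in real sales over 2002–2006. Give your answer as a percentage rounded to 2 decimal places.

11.86%

Real sales 2002 = 5565.5/1.254 = 4438.20.
Real sales 2006 = 7858.8/1.583 = 4964.50.
Change = 4964.50/4438.20 − 1 = 0.1186.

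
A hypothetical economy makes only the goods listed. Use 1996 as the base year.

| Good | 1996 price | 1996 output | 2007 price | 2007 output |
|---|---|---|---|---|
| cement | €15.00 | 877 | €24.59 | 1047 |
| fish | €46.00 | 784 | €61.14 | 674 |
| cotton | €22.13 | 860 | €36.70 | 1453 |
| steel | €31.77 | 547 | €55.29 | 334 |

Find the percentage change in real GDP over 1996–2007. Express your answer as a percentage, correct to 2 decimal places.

4.49%

Real GDP 1996 = Nominal GDP 1996 = 15.00·877 + 46.00·784 + 22.13·860 + 31.77·547 = 85628.99.
Real GDP 2007 (at 1996 prices) = 15.00·1047 + 46.00·674 + 22.13·1453 + 31.77·334 = 89475.07.
Real growth = 89475.07/85628.99 − 1 = 0.0449.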